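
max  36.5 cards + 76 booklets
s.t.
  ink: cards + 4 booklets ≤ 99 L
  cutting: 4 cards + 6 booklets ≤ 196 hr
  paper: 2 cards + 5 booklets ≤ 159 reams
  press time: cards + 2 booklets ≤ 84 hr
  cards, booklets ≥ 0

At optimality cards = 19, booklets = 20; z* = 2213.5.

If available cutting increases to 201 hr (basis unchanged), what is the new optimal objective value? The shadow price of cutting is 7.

2248.5

Δb = 5, so new z* = 2213.5 + (7)·(5) = 2213.5 + 35 = 2248.5.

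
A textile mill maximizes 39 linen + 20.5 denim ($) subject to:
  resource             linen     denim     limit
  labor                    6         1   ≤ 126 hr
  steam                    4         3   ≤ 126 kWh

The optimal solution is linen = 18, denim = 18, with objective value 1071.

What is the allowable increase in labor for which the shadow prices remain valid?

63

Binding constraints: labor, steam. The basis is B = [[6,1],[4,3]] with det 14.
Per unit increase in labor, x* moves by d = (0.2143, -0.2857).
The basis stays optimal until denim reaches 0; allowable increase = 63 hr.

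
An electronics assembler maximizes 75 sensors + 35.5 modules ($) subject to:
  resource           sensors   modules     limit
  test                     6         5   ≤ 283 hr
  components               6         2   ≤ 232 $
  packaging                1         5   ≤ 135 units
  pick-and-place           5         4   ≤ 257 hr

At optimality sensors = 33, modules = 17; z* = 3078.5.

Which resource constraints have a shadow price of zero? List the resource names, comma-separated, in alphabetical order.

packaging, pick-and-place

test: 283/283 (binding)
components: 232/232 (binding)
packaging: 118/135 (slack 17)
pick-and-place: 233/257 (slack 24)
By complementary slackness, a constraint with positive slack has shadow price 0 → packaging, pick-and-place.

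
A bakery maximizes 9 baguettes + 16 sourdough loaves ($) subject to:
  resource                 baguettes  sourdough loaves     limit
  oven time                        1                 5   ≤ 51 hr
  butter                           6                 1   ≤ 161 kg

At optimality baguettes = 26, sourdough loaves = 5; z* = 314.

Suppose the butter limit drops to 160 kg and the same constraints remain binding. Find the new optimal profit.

313

At the optimum: oven time uses 51 of 51 (binding); butter uses 161 of 161 (binding).
Dual feasibility on the basic columns requires 1·y_oven time + 6·y_butter = 9, 5·y_oven time + 1·y_butter = 16.
This yields shadow prices y_oven time = 3, y_butter = 1.
Δz = y_butter·Δb = 1 × (-1) = -1, so new z* = 314 − 1 = 313.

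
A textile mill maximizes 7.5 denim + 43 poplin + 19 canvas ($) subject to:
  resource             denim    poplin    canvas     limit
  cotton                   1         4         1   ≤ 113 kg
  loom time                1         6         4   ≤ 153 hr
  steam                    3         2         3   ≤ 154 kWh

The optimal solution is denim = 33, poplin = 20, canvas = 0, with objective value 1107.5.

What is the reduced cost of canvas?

-8

Binding: cotton and loom time. Non-binding: steam (15 unused).
Slack constraints have shadow price 0 (complementary slackness).
Dual feasibility on the basic columns requires 1·y_cotton + 1·y_loom time = 7.5, 4·y_cotton + 6·y_loom time = 43.
This yields shadow prices y_cotton = 1, y_loom time = 6.5.
Reduced cost of canvas: c₃ − yᵀa₃ = 19 − (1·1 + 6.5·4) = 19 − 27 = -8.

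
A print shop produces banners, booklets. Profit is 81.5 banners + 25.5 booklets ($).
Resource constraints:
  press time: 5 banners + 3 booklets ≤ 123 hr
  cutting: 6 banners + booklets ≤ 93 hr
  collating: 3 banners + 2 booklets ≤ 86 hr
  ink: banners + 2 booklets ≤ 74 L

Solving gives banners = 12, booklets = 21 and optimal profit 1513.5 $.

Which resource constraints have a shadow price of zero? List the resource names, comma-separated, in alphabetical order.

collating, ink

press time: 123/123 (binding)
cutting: 93/93 (binding)
collating: 78/86 (slack 8)
ink: 54/74 (slack 20)
By complementary slackness, a constraint with positive slack has shadow price 0 → collating, ink.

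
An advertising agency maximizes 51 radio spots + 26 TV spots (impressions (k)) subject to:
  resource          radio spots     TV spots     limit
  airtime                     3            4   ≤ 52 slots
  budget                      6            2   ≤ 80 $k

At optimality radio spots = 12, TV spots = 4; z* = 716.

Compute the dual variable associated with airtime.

Check each constraint at x*: airtime 52/52 (tight); budget 80/80 (tight).
Dual feasibility on the basic columns requires 3·y_airtime + 6·y_budget = 51, 4·y_airtime + 2·y_budget = 26.
→ y_airtime = 3 and y_budget = 7.
Shadow price of airtime = 3.

3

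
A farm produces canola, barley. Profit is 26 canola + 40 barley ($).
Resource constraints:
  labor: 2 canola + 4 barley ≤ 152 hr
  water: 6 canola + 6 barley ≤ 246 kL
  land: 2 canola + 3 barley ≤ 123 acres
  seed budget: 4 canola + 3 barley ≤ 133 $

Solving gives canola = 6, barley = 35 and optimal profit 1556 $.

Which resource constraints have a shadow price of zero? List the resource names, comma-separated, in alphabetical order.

land, seed budget

labor: 152/152 (binding)
water: 246/246 (binding)
land: 117/123 (slack 6)
seed budget: 129/133 (slack 4)
By complementary slackness, a constraint with positive slack has shadow price 0 → land, seed budget.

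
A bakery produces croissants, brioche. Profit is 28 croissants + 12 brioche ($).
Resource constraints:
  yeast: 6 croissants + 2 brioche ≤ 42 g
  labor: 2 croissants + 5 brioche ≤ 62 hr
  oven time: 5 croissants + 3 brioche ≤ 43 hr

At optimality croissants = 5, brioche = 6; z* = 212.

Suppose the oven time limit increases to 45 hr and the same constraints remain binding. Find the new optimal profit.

At the optimum: yeast uses 42 of 42 (binding); labor uses 40 of 62 (slack = 22); oven time uses 43 of 43 (binding).
Slack constraints have shadow price 0 (complementary slackness).
The binding rows give the dual system: 6·y_yeast + 5·y_oven time = 28 and 2·y_yeast + 3·y_oven time = 12.
This yields shadow prices y_yeast = 3, y_oven time = 2.
Δz = y_oven time·Δb = 2 × (2) = 4, so new z* = 212 + 4 = 216.

216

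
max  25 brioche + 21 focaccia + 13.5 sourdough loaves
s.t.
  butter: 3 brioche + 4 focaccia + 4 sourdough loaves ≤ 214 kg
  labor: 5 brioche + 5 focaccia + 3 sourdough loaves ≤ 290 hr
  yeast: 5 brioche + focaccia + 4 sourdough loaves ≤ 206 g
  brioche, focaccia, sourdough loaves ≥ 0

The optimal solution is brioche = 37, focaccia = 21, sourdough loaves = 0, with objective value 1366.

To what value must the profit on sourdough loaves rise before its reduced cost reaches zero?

Check each constraint at x*: butter 195/214 (slack 19); labor 290/290 (tight); yeast 206/206 (tight).
Since butter is not tight, its dual is 0.
From A_Bᵀ y = c: 5·y_labor + 5·y_yeast = 25; 5·y_labor + 1·y_yeast = 21.
This yields shadow prices y_labor = 4, y_yeast = 1.
sourdough loaves enters the basis when its profit ≥ yᵀa₃ = 4·3 + 1·4 = 16.

16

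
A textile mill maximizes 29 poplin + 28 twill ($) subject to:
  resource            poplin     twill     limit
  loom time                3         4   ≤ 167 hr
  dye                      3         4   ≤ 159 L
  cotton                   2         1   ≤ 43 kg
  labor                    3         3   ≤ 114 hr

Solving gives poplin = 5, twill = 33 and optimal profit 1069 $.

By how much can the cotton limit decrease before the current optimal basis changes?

Binding constraints: cotton, labor. The basis is B = [[2,1],[3,3]] with det 3.
Per unit decrease in cotton, x* moves by d = (-1, 1).
The basis stays optimal until poplin reaches 0; allowable decrease = 5 kg.

5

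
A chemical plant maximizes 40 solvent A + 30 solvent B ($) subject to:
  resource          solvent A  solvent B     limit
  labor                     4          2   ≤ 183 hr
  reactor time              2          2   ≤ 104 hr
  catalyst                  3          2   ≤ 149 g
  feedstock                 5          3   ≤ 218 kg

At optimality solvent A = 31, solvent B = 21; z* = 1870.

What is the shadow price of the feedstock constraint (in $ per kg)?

At the optimum: labor uses 166 of 183 (slack = 17); reactor time uses 104 of 104 (binding); catalyst uses 135 of 149 (slack = 14); feedstock uses 218 of 218 (binding).
Since labor, catalyst are not tight, their duals are 0.
The binding rows give the dual system: 2·y_reactor time + 5·y_feedstock = 40 and 2·y_reactor time + 3·y_feedstock = 30.
Solving: y_reactor time = 7.5, y_feedstock = 5.
Shadow price of feedstock = 5.

5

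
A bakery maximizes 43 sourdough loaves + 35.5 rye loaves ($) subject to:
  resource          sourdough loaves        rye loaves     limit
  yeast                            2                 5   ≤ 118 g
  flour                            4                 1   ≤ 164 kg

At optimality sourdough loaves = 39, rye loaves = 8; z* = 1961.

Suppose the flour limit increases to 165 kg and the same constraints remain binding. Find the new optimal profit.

1969

At the optimum: yeast uses 118 of 118 (binding); flour uses 164 of 164 (binding).
Dual feasibility on the basic columns requires 2·y_yeast + 4·y_flour = 43, 5·y_yeast + 1·y_flour = 35.5.
This yields shadow prices y_yeast = 5.5, y_flour = 8.
Δz = y_flour·Δb = 8 × (1) = 8, so new z* = 1961 + 8 = 1969.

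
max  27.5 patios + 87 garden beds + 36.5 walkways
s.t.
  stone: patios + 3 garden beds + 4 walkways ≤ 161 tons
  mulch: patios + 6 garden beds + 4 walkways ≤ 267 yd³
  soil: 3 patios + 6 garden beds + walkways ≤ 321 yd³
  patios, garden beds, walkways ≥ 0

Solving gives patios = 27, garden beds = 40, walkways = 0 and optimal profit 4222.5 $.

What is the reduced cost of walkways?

-2

Check each constraint at x*: stone 147/161 (slack 14); mulch 267/267 (tight); soil 321/321 (tight).
Slack constraints have shadow price 0 (complementary slackness).
From A_Bᵀ y = c: 1·y_mulch + 3·y_soil = 27.5; 6·y_mulch + 6·y_soil = 87.
Solving: y_mulch = 8, y_soil = 6.5.
Reduced cost of walkways: c₃ − yᵀa₃ = 36.5 − (8·4 + 6.5·1) = 36.5 − 38.5 = -2.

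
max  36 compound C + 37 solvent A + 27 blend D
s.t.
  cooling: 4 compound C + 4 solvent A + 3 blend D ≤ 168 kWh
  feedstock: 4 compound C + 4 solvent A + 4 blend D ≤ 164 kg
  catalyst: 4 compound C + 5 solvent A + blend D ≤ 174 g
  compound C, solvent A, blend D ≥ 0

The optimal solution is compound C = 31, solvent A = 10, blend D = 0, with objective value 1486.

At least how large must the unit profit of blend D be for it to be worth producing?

33

Binding: feedstock and catalyst. Non-binding: cooling (4 unused).
By complementary slackness, y = 0 for the non-binding constraint.
Dual feasibility on the basic columns requires 4·y_feedstock + 4·y_catalyst = 36, 4·y_feedstock + 5·y_catalyst = 37.
This yields shadow prices y_feedstock = 8, y_catalyst = 1.
blend D enters the basis when its profit ≥ yᵀa₃ = 8·4 + 1·1 = 33.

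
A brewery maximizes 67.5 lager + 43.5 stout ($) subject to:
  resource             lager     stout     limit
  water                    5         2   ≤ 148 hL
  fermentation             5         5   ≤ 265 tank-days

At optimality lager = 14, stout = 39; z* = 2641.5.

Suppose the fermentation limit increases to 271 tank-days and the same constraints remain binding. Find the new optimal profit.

Both water and fermentation are binding at x*.
Dual feasibility on the basic columns requires 5·y_water + 5·y_fermentation = 67.5, 2·y_water + 5·y_fermentation = 43.5.
This yields shadow prices y_water = 8, y_fermentation = 5.5.
Δz = y_fermentation·Δb = 5.5 × (6) = 33, so new z* = 2641.5 + 33 = 2674.5.

2674.5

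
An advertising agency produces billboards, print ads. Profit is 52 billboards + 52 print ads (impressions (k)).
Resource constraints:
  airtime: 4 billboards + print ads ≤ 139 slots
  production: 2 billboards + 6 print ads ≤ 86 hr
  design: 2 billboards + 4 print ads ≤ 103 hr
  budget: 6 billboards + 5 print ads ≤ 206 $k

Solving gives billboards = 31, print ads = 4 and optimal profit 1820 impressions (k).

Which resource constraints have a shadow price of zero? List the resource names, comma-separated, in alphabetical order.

airtime, design

airtime: 128/139 (slack 11)
production: 86/86 (binding)
design: 78/103 (slack 25)
budget: 206/206 (binding)
By complementary slackness, a constraint with positive slack has shadow price 0 → airtime, design.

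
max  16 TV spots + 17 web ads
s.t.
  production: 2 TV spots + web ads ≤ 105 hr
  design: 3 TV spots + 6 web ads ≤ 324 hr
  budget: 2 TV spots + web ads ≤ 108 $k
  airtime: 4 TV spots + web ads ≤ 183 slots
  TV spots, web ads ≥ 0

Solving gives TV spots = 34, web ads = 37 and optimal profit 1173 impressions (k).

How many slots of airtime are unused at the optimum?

10

airtime used = 4·34 + 1·37 = 173; slack = 183 − 173 = 10.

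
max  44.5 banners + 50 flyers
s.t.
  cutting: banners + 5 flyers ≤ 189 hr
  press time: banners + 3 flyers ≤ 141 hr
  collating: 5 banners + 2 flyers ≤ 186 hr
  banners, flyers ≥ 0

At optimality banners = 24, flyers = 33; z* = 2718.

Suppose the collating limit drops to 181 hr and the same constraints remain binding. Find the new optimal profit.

2680.5

At the optimum: cutting uses 189 of 189 (binding); press time uses 123 of 141 (slack = 18); collating uses 186 of 186 (binding).
By complementary slackness, y = 0 for the non-binding constraint.
The binding rows give the dual system: 1·y_cutting + 5·y_collating = 44.5 and 5·y_cutting + 2·y_collating = 50.
This yields shadow prices y_cutting = 7, y_collating = 7.5.
Δz = y_collating·Δb = 7.5 × (-5) = -37.5, so new z* = 2718 − 37.5 = 2680.5.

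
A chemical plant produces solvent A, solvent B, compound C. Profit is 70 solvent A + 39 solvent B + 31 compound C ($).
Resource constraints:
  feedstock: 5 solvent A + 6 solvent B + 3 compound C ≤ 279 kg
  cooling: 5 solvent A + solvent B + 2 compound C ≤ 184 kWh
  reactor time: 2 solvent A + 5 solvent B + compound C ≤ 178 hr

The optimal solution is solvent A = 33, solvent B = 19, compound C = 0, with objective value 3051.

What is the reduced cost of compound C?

At the optimum: feedstock uses 279 of 279 (binding); cooling uses 184 of 184 (binding); reactor time uses 161 of 178 (slack = 17).
By complementary slackness, y = 0 for the non-binding constraint.
The binding rows give the dual system: 5·y_feedstock + 5·y_cooling = 70 and 6·y_feedstock + 1·y_cooling = 39.
This yields shadow prices y_feedstock = 5, y_cooling = 9.
Reduced cost of compound C: c₃ − yᵀa₃ = 31 − (5·3 + 9·2) = 31 − 33 = -2.

-2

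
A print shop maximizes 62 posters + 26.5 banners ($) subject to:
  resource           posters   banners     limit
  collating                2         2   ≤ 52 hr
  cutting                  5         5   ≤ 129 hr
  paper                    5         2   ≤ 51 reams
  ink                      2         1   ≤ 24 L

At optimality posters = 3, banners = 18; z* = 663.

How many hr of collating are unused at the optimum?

collating used = 2·3 + 2·18 = 42; slack = 52 − 42 = 10.

10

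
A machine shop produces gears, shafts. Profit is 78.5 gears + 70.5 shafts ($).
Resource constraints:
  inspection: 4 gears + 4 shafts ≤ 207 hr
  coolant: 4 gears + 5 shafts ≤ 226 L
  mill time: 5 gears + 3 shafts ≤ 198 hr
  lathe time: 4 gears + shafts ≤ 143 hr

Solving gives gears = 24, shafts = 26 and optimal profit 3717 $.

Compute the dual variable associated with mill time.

Check each constraint at x*: inspection 200/207 (slack 7); coolant 226/226 (tight); mill time 198/198 (tight); lathe time 122/143 (slack 21).
By complementary slackness, y = 0 for the non-binding constraints.
Dual feasibility on the basic columns requires 4·y_coolant + 5·y_mill time = 78.5, 5·y_coolant + 3·y_mill time = 70.5.
→ y_coolant = 9 and y_mill time = 8.5.
Shadow price of mill time = 8.5.

8.5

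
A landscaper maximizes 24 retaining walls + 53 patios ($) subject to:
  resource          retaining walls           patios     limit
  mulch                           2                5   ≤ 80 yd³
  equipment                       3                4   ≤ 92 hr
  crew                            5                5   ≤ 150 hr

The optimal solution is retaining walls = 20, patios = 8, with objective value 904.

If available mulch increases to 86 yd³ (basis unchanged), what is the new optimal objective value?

958

At the optimum: mulch uses 80 of 80 (binding); equipment uses 92 of 92 (binding); crew uses 140 of 150 (slack = 10).
By complementary slackness, y = 0 for the non-binding constraint.
From A_Bᵀ y = c: 2·y_mulch + 3·y_equipment = 24; 5·y_mulch + 4·y_equipment = 53.
Solving: y_mulch = 9, y_equipment = 2.
Δz = y_mulch·Δb = 9 × (6) = 54, so new z* = 904 + 54 = 958.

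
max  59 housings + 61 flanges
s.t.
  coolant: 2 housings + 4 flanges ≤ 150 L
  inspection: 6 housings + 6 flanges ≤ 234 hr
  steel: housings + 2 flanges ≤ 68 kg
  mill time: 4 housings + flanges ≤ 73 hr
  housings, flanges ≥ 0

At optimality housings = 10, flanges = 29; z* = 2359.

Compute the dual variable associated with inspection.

Binding: inspection and steel. Non-binding: coolant (14 unused), mill time (4 unused).
Since coolant, mill time are not tight, their duals are 0.
Dual feasibility on the basic columns requires 6·y_inspection + 1·y_steel = 59, 6·y_inspection + 2·y_steel = 61.
→ y_inspection = 9.5 and y_steel = 2.
Shadow price of inspection = 9.5.

9.5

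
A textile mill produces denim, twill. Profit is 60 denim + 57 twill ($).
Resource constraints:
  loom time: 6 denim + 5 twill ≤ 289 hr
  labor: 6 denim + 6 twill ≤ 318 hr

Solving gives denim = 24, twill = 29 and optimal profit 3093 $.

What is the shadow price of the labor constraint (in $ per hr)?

7

At the optimum: loom time uses 289 of 289 (binding); labor uses 318 of 318 (binding).
The binding rows give the dual system: 6·y_loom time + 6·y_labor = 60 and 5·y_loom time + 6·y_labor = 57.
This yields shadow prices y_loom time = 3, y_labor = 7.
Shadow price of labor = 7.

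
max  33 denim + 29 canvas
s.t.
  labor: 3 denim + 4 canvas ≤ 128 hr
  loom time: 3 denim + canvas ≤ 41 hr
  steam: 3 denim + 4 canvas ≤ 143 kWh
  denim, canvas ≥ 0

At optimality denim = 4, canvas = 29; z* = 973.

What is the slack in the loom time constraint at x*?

loom time used = 3·4 + 1·29 = 41; slack = 41 − 41 = 0.

0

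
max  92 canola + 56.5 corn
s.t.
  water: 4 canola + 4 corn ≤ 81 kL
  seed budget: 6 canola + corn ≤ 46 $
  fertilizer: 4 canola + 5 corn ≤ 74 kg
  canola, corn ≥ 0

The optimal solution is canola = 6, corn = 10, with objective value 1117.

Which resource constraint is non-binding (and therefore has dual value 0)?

water

water: 64/81 (slack 17)
seed budget: 46/46 (binding)
fertilizer: 74/74 (binding)
By complementary slackness, a constraint with positive slack has shadow price 0 → water.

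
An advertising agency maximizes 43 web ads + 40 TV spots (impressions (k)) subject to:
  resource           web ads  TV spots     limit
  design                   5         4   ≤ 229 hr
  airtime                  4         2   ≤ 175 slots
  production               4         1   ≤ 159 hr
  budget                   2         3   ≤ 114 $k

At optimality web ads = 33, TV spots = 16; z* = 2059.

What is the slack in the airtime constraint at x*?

airtime used = 4·33 + 2·16 = 164; slack = 175 − 164 = 11.

11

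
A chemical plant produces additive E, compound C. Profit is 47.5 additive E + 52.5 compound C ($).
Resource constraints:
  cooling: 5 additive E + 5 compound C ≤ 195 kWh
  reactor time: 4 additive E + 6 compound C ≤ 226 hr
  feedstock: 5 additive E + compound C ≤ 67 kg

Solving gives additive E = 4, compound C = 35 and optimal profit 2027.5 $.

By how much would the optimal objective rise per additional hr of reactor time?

Binding: cooling and reactor time. Non-binding: feedstock (12 unused).
By complementary slackness, y = 0 for the non-binding constraint.
From A_Bᵀ y = c: 5·y_cooling + 4·y_reactor time = 47.5; 5·y_cooling + 6·y_reactor time = 52.5.
Solving: y_cooling = 7.5, y_reactor time = 2.5.
Shadow price of reactor time = 2.5.

2.5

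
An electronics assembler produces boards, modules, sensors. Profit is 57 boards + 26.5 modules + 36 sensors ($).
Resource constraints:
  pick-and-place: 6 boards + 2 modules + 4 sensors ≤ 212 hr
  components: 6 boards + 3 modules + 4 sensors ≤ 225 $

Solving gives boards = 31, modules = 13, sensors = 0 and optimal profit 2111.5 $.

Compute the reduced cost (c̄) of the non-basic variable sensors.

Check each constraint at x*: pick-and-place 212/212 (tight); components 225/225 (tight).
The binding rows give the dual system: 6·y_pick-and-place + 6·y_components = 57 and 2·y_pick-and-place + 3·y_components = 26.5.
This yields shadow prices y_pick-and-place = 2, y_components = 7.5.
Reduced cost of sensors: c₃ − yᵀa₃ = 36 − (2·4 + 7.5·4) = 36 − 38 = -2.

-2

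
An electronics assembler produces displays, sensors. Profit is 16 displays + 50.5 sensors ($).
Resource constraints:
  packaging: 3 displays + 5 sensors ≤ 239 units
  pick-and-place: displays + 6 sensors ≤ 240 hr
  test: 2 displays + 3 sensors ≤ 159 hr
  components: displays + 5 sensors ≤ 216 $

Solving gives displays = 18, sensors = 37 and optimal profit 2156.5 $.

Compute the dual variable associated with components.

Check each constraint at x*: packaging 239/239 (tight); pick-and-place 240/240 (tight); test 147/159 (slack 12); components 203/216 (slack 13).
By complementary slackness, y = 0 for the non-binding constraints.
The binding rows give the dual system: 3·y_packaging + 1·y_pick-and-place = 16 and 5·y_packaging + 6·y_pick-and-place = 50.5.
This yields shadow prices y_packaging = 3.5, y_pick-and-place = 5.5.
Shadow price of components = 0.

0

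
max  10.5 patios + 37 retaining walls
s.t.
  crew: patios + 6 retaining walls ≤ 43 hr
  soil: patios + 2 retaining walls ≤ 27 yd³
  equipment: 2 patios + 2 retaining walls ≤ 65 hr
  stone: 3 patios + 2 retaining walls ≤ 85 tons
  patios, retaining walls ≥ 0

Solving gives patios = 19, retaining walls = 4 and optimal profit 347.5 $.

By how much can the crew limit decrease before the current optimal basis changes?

16

Binding constraints: crew, soil. The basis is B = [[1,6],[1,2]] with det -4.
Per unit decrease in crew, x* moves by d = (0.5, -0.25).
The basis stays optimal until retaining walls reaches 0; allowable decrease = 16 hr.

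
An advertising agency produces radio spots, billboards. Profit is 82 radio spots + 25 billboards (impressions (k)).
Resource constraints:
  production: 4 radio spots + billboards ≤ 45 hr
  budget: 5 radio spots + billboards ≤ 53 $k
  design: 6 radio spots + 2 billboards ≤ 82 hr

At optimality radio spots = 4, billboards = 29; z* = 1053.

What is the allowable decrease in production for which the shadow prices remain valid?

4

Binding constraints: production, design. The basis is B = [[4,1],[6,2]] with det 2.
Per unit decrease in production, x* moves by d = (-1, 3).
The basis stays optimal until radio spots reaches 0; allowable decrease = 4 hr.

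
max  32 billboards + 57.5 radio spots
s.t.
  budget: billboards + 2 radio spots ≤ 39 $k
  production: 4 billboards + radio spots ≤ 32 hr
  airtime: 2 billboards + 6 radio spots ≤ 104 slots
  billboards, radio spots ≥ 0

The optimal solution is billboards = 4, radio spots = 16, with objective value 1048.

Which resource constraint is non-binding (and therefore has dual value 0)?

budget: 36/39 (slack 3)
production: 32/32 (binding)
airtime: 104/104 (binding)
By complementary slackness, a constraint with positive slack has shadow price 0 → budget.

budget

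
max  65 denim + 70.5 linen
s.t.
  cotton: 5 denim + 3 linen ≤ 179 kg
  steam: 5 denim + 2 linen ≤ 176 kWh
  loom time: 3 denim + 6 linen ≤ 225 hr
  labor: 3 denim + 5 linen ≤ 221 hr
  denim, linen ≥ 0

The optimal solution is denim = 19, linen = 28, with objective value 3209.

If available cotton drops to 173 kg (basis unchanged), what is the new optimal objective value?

3158

At the optimum: cotton uses 179 of 179 (binding); steam uses 151 of 176 (slack = 25); loom time uses 225 of 225 (binding); labor uses 197 of 221 (slack = 24).
By complementary slackness, y = 0 for the non-binding constraints.
The binding rows give the dual system: 5·y_cotton + 3·y_loom time = 65 and 3·y_cotton + 6·y_loom time = 70.5.
Solving: y_cotton = 8.5, y_loom time = 7.5.
Δz = y_cotton·Δb = 8.5 × (-6) = -51, so new z* = 3209 − 51 = 3158.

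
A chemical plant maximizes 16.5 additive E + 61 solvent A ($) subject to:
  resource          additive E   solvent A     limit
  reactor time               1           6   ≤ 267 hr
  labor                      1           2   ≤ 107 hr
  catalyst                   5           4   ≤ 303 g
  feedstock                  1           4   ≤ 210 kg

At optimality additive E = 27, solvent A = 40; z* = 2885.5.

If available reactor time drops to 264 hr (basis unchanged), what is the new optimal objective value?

2864.5

Check each constraint at x*: reactor time 267/267 (tight); labor 107/107 (tight); catalyst 295/303 (slack 8); feedstock 187/210 (slack 23).
By complementary slackness, y = 0 for the non-binding constraints.
The binding rows give the dual system: 1·y_reactor time + 1·y_labor = 16.5 and 6·y_reactor time + 2·y_labor = 61.
Solving: y_reactor time = 7, y_labor = 9.5.
Δz = y_reactor time·Δb = 7 × (-3) = -21, so new z* = 2885.5 − 21 = 2864.5.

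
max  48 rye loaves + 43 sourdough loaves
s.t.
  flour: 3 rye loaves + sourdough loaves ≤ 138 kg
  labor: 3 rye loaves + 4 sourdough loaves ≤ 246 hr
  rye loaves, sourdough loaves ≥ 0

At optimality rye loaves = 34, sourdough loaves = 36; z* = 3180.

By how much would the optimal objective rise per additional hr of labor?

At the optimum: flour uses 138 of 138 (binding); labor uses 246 of 246 (binding).
The binding rows give the dual system: 3·y_flour + 3·y_labor = 48 and 1·y_flour + 4·y_labor = 43.
→ y_flour = 7 and y_labor = 9.
Shadow price of labor = 9.

9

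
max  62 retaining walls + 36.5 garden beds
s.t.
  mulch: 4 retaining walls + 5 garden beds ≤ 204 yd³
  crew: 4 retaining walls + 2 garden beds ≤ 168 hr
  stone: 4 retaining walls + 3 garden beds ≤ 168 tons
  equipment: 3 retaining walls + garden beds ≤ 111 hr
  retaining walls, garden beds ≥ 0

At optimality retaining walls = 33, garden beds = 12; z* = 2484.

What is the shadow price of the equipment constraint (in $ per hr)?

Check each constraint at x*: mulch 192/204 (slack 12); crew 156/168 (slack 12); stone 168/168 (tight); equipment 111/111 (tight).
Since mulch, crew are not tight, their duals are 0.
Dual feasibility on the basic columns requires 4·y_stone + 3·y_equipment = 62, 3·y_stone + 1·y_equipment = 36.5.
→ y_stone = 9.5 and y_equipment = 8.
Shadow price of equipment = 8.

8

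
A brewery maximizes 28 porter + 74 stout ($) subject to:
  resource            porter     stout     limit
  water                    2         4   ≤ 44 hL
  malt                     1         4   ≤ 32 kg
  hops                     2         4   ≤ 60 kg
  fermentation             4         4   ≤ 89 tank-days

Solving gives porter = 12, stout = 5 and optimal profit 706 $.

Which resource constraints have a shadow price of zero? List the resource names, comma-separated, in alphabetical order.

water: 44/44 (binding)
malt: 32/32 (binding)
hops: 44/60 (slack 16)
fermentation: 68/89 (slack 21)
By complementary slackness, a constraint with positive slack has shadow price 0 → fermentation, hops.

fermentation, hops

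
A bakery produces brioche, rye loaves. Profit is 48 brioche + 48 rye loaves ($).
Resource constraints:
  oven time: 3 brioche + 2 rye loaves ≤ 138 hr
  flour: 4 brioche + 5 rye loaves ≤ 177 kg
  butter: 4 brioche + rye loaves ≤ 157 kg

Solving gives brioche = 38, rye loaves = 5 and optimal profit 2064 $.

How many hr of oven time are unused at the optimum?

14

oven time used = 3·38 + 2·5 = 124; slack = 138 − 124 = 14.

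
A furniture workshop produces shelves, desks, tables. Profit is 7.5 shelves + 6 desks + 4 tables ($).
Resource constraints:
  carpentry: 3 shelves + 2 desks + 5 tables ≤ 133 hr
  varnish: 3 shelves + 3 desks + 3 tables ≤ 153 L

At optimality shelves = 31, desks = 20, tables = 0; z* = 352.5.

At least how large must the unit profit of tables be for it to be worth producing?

Check each constraint at x*: carpentry 133/133 (tight); varnish 153/153 (tight).
Dual feasibility on the basic columns requires 3·y_carpentry + 3·y_varnish = 7.5, 2·y_carpentry + 3·y_varnish = 6.
This yields shadow prices y_carpentry = 1.5, y_varnish = 1.
tables enters the basis when its profit ≥ yᵀa₃ = 1.5·5 + 1·3 = 10.5.

10.5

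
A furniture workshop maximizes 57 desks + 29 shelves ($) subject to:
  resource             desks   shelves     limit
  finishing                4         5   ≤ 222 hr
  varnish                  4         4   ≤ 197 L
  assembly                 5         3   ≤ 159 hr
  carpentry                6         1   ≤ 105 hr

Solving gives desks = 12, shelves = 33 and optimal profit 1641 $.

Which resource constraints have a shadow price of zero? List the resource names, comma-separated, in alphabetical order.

finishing, varnish

finishing: 213/222 (slack 9)
varnish: 180/197 (slack 17)
assembly: 159/159 (binding)
carpentry: 105/105 (binding)
By complementary slackness, a constraint with positive slack has shadow price 0 → finishing, varnish.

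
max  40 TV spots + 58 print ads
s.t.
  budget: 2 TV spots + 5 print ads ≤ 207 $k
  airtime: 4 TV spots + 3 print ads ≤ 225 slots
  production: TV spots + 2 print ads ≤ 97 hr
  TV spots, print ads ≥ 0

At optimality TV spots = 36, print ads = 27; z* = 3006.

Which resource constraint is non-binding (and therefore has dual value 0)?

budget: 207/207 (binding)
airtime: 225/225 (binding)
production: 90/97 (slack 7)
By complementary slackness, a constraint with positive slack has shadow price 0 → production.

production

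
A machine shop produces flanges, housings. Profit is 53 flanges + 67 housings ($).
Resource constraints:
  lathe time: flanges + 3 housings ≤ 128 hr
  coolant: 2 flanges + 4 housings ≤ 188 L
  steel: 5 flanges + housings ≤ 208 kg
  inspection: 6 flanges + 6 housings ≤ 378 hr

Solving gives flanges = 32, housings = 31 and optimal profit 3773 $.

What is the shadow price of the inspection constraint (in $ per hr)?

6.5

At the optimum: lathe time uses 125 of 128 (slack = 3); coolant uses 188 of 188 (binding); steel uses 191 of 208 (slack = 17); inspection uses 378 of 378 (binding).
Slack constraints have shadow price 0 (complementary slackness).
The binding rows give the dual system: 2·y_coolant + 6·y_inspection = 53 and 4·y_coolant + 6·y_inspection = 67.
→ y_coolant = 7 and y_inspection = 6.5.
Shadow price of inspection = 6.5.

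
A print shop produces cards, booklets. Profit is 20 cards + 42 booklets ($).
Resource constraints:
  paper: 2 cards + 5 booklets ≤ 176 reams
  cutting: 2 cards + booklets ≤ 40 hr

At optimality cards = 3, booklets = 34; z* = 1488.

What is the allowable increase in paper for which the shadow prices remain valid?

24

Binding constraints: paper, cutting. The basis is B = [[2,5],[2,1]] with det -8.
Per unit increase in paper, x* moves by d = (-0.125, 0.25).
The basis stays optimal until cards reaches 0; allowable increase = 24 reams.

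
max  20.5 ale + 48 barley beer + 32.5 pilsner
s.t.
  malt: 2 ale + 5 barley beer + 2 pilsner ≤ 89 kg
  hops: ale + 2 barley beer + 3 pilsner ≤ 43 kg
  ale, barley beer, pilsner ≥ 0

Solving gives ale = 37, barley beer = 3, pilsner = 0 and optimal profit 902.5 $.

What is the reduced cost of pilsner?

-1

Both malt and hops are binding at x*.
From A_Bᵀ y = c: 2·y_malt + 1·y_hops = 20.5; 5·y_malt + 2·y_hops = 48.
Solving: y_malt = 7, y_hops = 6.5.
Reduced cost of pilsner: c₃ − yᵀa₃ = 32.5 − (7·2 + 6.5·3) = 32.5 − 33.5 = -1.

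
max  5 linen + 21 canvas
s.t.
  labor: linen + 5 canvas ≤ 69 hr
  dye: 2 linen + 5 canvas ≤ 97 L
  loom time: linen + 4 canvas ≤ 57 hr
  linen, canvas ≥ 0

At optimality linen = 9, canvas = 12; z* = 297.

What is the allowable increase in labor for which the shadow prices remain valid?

2.25

Binding constraints: labor, loom time. The basis is B = [[1,5],[1,4]] with det -1.
Per unit increase in labor, x* moves by d = (-4, 1).
The basis stays optimal until linen reaches 0; allowable increase = 2.25 hr.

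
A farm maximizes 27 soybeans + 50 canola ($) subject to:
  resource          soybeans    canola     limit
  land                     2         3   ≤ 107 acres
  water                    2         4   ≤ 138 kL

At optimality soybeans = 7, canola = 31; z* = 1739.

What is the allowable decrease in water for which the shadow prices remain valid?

31

Binding constraints: land, water. The basis is B = [[2,3],[2,4]] with det 2.
Per unit decrease in water, x* moves by d = (1.5, -1).
The basis stays optimal until canola reaches 0; allowable decrease = 31 kL.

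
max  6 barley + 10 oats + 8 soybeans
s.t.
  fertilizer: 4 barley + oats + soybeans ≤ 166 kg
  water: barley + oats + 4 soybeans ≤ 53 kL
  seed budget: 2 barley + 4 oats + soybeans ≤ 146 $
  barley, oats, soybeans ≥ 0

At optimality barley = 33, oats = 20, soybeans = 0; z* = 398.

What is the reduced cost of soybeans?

At the optimum: fertilizer uses 152 of 166 (slack = 14); water uses 53 of 53 (binding); seed budget uses 146 of 146 (binding).
By complementary slackness, y = 0 for the non-binding constraint.
The binding rows give the dual system: 1·y_water + 2·y_seed budget = 6 and 1·y_water + 4·y_seed budget = 10.
Solving: y_water = 2, y_seed budget = 2.
Reduced cost of soybeans: c₃ − yᵀa₃ = 8 − (2·4 + 2·1) = 8 − 10 = -2.

-2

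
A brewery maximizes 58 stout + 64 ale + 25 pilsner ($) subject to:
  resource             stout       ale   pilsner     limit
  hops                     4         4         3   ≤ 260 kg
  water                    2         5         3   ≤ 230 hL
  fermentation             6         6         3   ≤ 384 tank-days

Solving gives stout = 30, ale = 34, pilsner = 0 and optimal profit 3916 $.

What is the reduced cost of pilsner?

At the optimum: hops uses 256 of 260 (slack = 4); water uses 230 of 230 (binding); fermentation uses 384 of 384 (binding).
Since hops is not tight, its dual is 0.
Dual feasibility on the basic columns requires 2·y_water + 6·y_fermentation = 58, 5·y_water + 6·y_fermentation = 64.
Solving: y_water = 2, y_fermentation = 9.
Reduced cost of pilsner: c₃ − yᵀa₃ = 25 − (2·3 + 9·3) = 25 − 33 = -8.

-8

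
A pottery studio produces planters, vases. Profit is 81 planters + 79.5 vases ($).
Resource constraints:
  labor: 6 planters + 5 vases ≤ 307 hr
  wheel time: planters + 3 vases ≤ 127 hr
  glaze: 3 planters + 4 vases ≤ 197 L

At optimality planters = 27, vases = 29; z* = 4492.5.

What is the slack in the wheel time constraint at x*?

wheel time used = 1·27 + 3·29 = 114; slack = 127 − 114 = 13.

13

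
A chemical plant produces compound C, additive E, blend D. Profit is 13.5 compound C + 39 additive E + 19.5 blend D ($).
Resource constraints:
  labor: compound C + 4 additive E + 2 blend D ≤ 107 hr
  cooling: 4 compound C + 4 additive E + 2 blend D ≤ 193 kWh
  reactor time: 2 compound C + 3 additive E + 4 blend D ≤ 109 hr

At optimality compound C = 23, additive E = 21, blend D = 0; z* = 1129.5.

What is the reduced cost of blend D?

Binding: labor and reactor time. Non-binding: cooling (17 unused).
By complementary slackness, y = 0 for the non-binding constraint.
The binding rows give the dual system: 1·y_labor + 2·y_reactor time = 13.5 and 4·y_labor + 3·y_reactor time = 39.
Solving: y_labor = 7.5, y_reactor time = 3.
Reduced cost of blend D: c₃ − yᵀa₃ = 19.5 − (7.5·2 + 3·4) = 19.5 − 27 = -7.5.

-7.5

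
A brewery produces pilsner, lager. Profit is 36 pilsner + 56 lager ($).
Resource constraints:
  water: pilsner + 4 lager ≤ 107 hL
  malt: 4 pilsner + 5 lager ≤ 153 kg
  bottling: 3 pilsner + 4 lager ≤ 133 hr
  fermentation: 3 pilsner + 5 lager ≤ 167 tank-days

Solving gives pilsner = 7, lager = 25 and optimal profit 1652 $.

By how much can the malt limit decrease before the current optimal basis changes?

Binding constraints: water, malt. The basis is B = [[1,4],[4,5]] with det -11.
Per unit decrease in malt, x* moves by d = (-0.3636, 0.0909).
The basis stays optimal until pilsner reaches 0; allowable decrease = 19.25 kg.

19.25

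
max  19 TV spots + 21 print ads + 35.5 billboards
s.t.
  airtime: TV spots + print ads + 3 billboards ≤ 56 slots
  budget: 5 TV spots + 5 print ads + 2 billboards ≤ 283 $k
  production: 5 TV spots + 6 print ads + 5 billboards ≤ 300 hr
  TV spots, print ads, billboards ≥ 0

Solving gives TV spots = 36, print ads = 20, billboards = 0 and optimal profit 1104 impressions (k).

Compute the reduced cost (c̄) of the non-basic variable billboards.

-1.5

At the optimum: airtime uses 56 of 56 (binding); budget uses 280 of 283 (slack = 3); production uses 300 of 300 (binding).
Since budget is not tight, its dual is 0.
The binding rows give the dual system: 1·y_airtime + 5·y_production = 19 and 1·y_airtime + 6·y_production = 21.
This yields shadow prices y_airtime = 9, y_production = 2.
Reduced cost of billboards: c₃ − yᵀa₃ = 35.5 − (9·3 + 2·5) = 35.5 − 37 = -1.5.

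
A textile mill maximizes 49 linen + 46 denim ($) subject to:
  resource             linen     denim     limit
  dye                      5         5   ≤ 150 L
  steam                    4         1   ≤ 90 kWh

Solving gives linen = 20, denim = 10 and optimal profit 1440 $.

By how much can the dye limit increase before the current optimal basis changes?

Binding constraints: dye, steam. The basis is B = [[5,5],[4,1]] with det -15.
Per unit increase in dye, x* moves by d = (-0.0667, 0.2667).
The basis stays optimal until linen reaches 0; allowable increase = 300 L.

300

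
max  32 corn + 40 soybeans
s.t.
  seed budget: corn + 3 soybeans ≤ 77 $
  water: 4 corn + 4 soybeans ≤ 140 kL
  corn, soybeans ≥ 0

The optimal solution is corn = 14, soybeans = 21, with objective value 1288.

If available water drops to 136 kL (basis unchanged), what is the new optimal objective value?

Both seed budget and water are binding at x*.
From A_Bᵀ y = c: 1·y_seed budget + 4·y_water = 32; 3·y_seed budget + 4·y_water = 40.
→ y_seed budget = 4 and y_water = 7.
Δz = y_water·Δb = 7 × (-4) = -28, so new z* = 1288 − 28 = 1260.

1260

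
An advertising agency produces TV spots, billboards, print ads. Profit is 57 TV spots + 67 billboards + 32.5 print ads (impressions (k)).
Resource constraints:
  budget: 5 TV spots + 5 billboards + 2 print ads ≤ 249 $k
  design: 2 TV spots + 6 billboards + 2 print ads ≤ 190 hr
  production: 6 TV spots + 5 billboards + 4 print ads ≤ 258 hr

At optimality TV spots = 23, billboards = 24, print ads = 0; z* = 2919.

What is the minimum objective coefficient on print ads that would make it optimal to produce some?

Check each constraint at x*: budget 235/249 (slack 14); design 190/190 (tight); production 258/258 (tight).
By complementary slackness, y = 0 for the non-binding constraint.
The binding rows give the dual system: 2·y_design + 6·y_production = 57 and 6·y_design + 5·y_production = 67.
→ y_design = 4.5 and y_production = 8.
print ads enters the basis when its profit ≥ yᵀa₃ = 4.5·2 + 8·4 = 41.

41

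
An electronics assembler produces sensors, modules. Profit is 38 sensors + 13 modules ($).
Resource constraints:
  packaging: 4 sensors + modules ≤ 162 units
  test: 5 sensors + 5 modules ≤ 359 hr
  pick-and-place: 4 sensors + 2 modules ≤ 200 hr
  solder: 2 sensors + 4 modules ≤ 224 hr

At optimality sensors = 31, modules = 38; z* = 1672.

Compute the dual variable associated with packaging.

6

Binding: packaging and pick-and-place. Non-binding: test (14 unused), solder (10 unused).
Since test, solder are not tight, their duals are 0.
Dual feasibility on the basic columns requires 4·y_packaging + 4·y_pick-and-place = 38, 1·y_packaging + 2·y_pick-and-place = 13.
Solving: y_packaging = 6, y_pick-and-place = 3.5.
Shadow price of packaging = 6.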